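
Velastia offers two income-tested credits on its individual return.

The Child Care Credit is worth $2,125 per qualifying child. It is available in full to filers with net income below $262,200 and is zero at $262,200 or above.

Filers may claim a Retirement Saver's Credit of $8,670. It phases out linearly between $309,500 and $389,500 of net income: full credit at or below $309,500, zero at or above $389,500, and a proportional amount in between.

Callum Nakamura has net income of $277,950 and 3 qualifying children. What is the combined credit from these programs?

Child Care Credit: base = 3 × $2,125 = $6,375. $277,950 meets or exceeds the $262,200 cutoff, so the credit is $0.
Retirement Saver's Credit: $277,950 is at or below the $309,500 threshold, so the full $8,670 applies.
Total: $0 + $8,670 = $8,670.

$8,670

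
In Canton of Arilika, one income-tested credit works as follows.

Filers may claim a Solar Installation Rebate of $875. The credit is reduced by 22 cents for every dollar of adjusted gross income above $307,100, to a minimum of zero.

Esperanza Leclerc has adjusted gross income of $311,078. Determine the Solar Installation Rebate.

Solar Installation Rebate: 22% of the $3,978 excess over $307,100 is $875.16 ≥ base, so the credit is $0.

$0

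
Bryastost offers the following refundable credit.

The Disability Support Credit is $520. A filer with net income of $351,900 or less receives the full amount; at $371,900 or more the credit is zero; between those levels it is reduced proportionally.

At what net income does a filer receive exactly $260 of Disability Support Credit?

$260 is 260/520 of the full $520, so 260/520 of the $20,000 range has been used: income = $351,900 + $20,000 × 260/520 = $361,900.

$361,900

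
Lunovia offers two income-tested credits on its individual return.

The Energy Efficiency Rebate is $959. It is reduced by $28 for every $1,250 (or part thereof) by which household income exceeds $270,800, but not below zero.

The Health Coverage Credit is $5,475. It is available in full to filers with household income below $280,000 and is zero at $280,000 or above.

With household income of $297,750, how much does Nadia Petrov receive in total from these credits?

Energy Efficiency Rebate: income exceeds $270,800 by $26,950, which is 22 full-or-partial $1,250 increments; reduction = 22 × $28 = $616, leaving $343.
Health Coverage Credit: $297,750 meets or exceeds the $280,000 cutoff, so the credit is $0.
Total: $343 + $0 = $343.

$343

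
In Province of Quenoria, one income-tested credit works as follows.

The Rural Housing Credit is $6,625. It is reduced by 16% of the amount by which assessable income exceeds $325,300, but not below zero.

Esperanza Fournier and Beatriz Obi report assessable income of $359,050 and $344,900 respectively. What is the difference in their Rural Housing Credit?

$2,264

Esperanza ($359,050): Rural Housing Credit: 16% of the $33,750 excess over $325,300 is $5,400; credit = $6,625 − $5,400 = $1,225.
Beatriz ($344,900): Rural Housing Credit: 16% of the $19,600 excess over $325,300 is $3,136; credit = $6,625 − $3,136 = $3,489.
Difference: |$1,225 − $3,489| = $2,264.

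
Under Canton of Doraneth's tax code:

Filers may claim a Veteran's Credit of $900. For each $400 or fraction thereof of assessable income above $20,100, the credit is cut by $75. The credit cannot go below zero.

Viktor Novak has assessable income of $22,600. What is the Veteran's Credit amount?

$375

Veteran's Credit: income exceeds $20,100 by $2,500, which is 7 full-or-partial $400 increments; reduction = 7 × $75 = $525, leaving $375.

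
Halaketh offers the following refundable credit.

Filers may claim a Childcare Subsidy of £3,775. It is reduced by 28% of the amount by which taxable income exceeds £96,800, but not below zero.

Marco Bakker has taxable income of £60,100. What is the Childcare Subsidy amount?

£3,775

Childcare Subsidy: £60,100 is at or below the £96,800 threshold, so the full £3,775 applies.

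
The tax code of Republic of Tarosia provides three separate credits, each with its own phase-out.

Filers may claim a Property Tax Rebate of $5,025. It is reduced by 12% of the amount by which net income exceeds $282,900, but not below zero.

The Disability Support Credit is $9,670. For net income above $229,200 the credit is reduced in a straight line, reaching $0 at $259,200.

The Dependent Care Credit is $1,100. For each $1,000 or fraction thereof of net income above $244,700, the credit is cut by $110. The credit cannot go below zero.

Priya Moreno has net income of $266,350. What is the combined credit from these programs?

$5,025

Property Tax Rebate: $266,350 is at or below the $282,900 threshold, so the full $5,025 applies.
Disability Support Credit: $266,350 is at or above $259,200, so the credit is $0.
Dependent Care Credit: income exceeds $244,700 by $21,650 → 22 increments × $110 = $2,420 ≥ base, so the credit is $0.
Total: $5,025 + $0 + $0 = $5,025.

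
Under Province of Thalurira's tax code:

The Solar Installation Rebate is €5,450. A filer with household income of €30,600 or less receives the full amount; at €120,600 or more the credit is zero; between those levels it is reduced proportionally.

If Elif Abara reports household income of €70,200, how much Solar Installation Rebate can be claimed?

€3,052

Solar Installation Rebate: €70,200 is €39,600 into a €90,000 phase-out range, leaving 50,400/90,000 of the credit: €5,450 × 50,400/90,000 = €3,052.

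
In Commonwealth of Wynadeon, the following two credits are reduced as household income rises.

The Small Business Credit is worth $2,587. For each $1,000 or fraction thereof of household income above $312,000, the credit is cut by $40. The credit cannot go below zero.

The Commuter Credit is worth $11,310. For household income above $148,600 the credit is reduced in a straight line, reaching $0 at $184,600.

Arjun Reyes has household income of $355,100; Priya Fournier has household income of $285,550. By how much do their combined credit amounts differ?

$1,760

Arjun ($355,100): Small Business Credit: income exceeds $312,000 by $43,100, which is 44 full-or-partial $1,000 increments; reduction = 44 × $40 = $1,760, leaving $827. Commuter Credit: $355,100 is at or above $184,600, so the credit is $0. total $827 + $0 = $827
Priya ($285,550): Small Business Credit: $285,550 is at or below the $312,000 threshold, so the full $2,587 applies. Commuter Credit: $285,550 is at or above $184,600, so the credit is $0. total $2,587 + $0 = $2,587
Difference: |$827 − $2,587| = $1,760.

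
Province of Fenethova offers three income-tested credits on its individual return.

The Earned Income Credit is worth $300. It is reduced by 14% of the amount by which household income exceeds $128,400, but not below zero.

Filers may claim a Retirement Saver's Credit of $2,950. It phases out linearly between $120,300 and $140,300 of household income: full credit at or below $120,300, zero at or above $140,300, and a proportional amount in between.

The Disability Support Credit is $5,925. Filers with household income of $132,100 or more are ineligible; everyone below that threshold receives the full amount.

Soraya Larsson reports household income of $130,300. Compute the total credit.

Earned Income Credit: 14% of the $1,900 excess over $128,400 is $266; credit = $300 − $266 = $34.
Retirement Saver's Credit: $130,300 is $10,000 into a $20,000 phase-out range, leaving 10,000/20,000 of the credit: $2,950 × 10,000/20,000 = $1,475.
Disability Support Credit: $130,300 is below the $132,100 cutoff, so the full $5,925 applies.
Total: $34 + $1,475 + $5,925 = $7,434.

$7,434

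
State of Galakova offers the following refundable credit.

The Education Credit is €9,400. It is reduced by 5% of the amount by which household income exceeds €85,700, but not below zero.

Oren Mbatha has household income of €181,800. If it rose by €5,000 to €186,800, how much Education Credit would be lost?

At €181,800 — 5% of the €96,100 excess over €85,700 is €4,805; credit = €9,400 − €4,805 = €4,595.
At €186,800 — 5% of the €101,100 excess over €85,700 is €5,055; credit = €9,400 − €5,055 = €4,345.
Lost: €4,595 − €4,345 = €250.

€250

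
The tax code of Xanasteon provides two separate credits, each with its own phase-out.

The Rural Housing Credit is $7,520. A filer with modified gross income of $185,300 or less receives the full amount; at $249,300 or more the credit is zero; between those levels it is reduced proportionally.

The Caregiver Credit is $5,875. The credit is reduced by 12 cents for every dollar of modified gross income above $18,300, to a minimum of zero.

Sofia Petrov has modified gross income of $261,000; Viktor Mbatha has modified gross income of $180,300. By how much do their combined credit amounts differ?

Sofia ($261,000): Rural Housing Credit: $261,000 is at or above $249,300, so the credit is $0. Caregiver Credit: 12% of the $242,700 excess over $18,300 is $29,124 ≥ base, so the credit is $0. total $0 + $0 = $0
Viktor ($180,300): Rural Housing Credit: $180,300 is at or below the $185,300 threshold, so the full $7,520 applies. Caregiver Credit: 12% of the $162,000 excess over $18,300 is $19,440 ≥ base, so the credit is $0. total $7,520 + $0 = $7,520
Difference: |$0 − $7,520| = $7,520.

$7,520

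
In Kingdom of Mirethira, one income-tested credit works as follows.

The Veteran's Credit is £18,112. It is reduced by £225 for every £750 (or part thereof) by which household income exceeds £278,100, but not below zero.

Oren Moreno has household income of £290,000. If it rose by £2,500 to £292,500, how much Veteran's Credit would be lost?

£900

At £290,000 — income exceeds £278,100 by £11,900, which is 16 full-or-partial £750 increments; reduction = 16 × £225 = £3,600, leaving £14,512.
At £292,500 — income exceeds £278,100 by £14,400, which is 20 full-or-partial £750 increments; reduction = 20 × £225 = £4,500, leaving £13,612.
Lost: £14,512 − £13,612 = £900.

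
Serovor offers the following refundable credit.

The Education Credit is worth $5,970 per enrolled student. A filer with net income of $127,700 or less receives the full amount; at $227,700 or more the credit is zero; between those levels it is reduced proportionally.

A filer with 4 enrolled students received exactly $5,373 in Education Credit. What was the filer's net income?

$205,200

Full credit = 4 × $5,970 = $23,880.
$5,373 is 5,373/23,880 of the full $23,880, so 18,507/23,880 of the $100,000 range has been used: income = $127,700 + $100,000 × 18,507/23,880 = $205,200.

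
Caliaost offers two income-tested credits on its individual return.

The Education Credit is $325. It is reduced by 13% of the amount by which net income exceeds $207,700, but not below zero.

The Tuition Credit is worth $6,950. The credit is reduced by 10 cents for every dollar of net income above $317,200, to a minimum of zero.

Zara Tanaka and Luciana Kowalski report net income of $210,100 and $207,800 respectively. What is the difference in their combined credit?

$299

Zara ($210,100): Education Credit: 13% of the $2,400 excess over $207,700 is $312; credit = $325 − $312 = $13. Tuition Credit: $210,100 is at or below the $317,200 threshold, so the full $6,950 applies. total $13 + $6,950 = $6,963
Luciana ($207,800): Education Credit: 13% of the $100 excess over $207,700 is $13; credit = $325 − $13 = $312. Tuition Credit: $207,800 is at or below the $317,200 threshold, so the full $6,950 applies. total $312 + $6,950 = $7,262
Difference: |$6,963 − $7,262| = $299.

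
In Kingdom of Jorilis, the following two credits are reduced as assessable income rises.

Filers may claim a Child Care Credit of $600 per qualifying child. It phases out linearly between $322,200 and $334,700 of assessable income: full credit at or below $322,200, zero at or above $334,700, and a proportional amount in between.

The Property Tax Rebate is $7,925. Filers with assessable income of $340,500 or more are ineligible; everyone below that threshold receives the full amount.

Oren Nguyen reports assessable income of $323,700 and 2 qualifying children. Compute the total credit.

Child Care Credit: base = 2 × $600 = $1,200. $323,700 is $1,500 into a $12,500 phase-out range, leaving 11,000/12,500 of the credit: $1,200 × 11,000/12,500 = $1,056.
Property Tax Rebate: $323,700 is below the $340,500 cutoff, so the full $7,925 applies.
Total: $1,056 + $7,925 = $8,981.

$8,981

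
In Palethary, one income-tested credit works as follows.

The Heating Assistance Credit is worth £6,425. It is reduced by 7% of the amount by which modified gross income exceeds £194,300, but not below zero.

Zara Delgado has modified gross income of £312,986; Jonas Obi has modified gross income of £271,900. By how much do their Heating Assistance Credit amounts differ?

Zara (£312,986): Heating Assistance Credit: 7% of the £118,686 excess over £194,300 is £8,308.02 ≥ base, so the credit is £0.
Jonas (£271,900): Heating Assistance Credit: 7% of the £77,600 excess over £194,300 is £5,432; credit = £6,425 − £5,432 = £993.
Difference: |£0 − £993| = £993.

£993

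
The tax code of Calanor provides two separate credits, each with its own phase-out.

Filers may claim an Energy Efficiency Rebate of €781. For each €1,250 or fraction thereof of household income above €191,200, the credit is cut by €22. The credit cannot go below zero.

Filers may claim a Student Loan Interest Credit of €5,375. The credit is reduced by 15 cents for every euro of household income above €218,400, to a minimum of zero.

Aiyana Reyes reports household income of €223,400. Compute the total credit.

Energy Efficiency Rebate: income exceeds €191,200 by €32,200, which is 26 full-or-partial €1,250 increments; reduction = 26 × €22 = €572, leaving €209.
Student Loan Interest Credit: 15% of the €5,000 excess over €218,400 is €750; credit = €5,375 − €750 = €4,625.
Total: €209 + €4,625 = €4,834.

€4,834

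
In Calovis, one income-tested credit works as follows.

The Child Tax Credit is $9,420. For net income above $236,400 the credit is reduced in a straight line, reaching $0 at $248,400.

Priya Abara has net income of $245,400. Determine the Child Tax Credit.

Child Tax Credit: $245,400 is $9,000 into a $12,000 phase-out range, leaving 3,000/12,000 of the credit: $9,420 × 3,000/12,000 = $2,355.

$2,355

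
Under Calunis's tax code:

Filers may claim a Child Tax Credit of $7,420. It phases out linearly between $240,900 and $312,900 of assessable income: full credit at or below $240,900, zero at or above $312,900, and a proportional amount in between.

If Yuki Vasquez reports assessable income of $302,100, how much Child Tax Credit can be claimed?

Child Tax Credit: $302,100 is $61,200 into a $72,000 phase-out range, leaving 10,800/72,000 of the credit: $7,420 × 10,800/72,000 = $1,113.

$1,113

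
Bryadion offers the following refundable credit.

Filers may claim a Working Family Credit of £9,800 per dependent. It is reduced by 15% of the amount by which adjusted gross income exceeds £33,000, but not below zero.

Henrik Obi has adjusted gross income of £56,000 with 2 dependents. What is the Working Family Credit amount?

Working Family Credit: base = 2 × £9,800 = £19,600. 15% of the £23,000 excess over £33,000 is £3,450; credit = £19,600 − £3,450 = £16,150.

£16,150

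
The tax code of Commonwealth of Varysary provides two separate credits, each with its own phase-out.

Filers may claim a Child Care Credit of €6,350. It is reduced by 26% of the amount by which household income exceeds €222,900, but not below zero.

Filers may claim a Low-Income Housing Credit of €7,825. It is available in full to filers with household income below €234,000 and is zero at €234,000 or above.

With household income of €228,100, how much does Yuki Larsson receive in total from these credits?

Child Care Credit: 26% of the €5,200 excess over €222,900 is €1,352; credit = €6,350 − €1,352 = €4,998.
Low-Income Housing Credit: €228,100 is below the €234,000 cutoff, so the full €7,825 applies.
Total: €4,998 + €7,825 = €12,823.

€12,823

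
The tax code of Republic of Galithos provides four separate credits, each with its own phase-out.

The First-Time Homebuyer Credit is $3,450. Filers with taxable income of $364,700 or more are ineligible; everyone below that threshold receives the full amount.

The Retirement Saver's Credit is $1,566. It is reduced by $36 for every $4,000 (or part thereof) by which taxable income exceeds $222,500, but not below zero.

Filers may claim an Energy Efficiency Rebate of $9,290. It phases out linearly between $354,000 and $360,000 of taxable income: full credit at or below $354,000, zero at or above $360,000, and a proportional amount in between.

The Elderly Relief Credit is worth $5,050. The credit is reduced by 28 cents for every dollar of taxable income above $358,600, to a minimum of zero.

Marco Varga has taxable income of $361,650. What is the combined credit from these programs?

First-Time Homebuyer Credit: $361,650 is below the $364,700 cutoff, so the full $3,450 applies.
Retirement Saver's Credit: income exceeds $222,500 by $139,150, which is 35 full-or-partial $4,000 increments; reduction = 35 × $36 = $1,260, leaving $306.
Energy Efficiency Rebate: $361,650 is at or above $360,000, so the credit is $0.
Elderly Relief Credit: 28% of the $3,050 excess over $358,600 is $854; credit = $5,050 − $854 = $4,196.
Total: $3,450 + $306 + $0 + $4,196 = $7,952.

$7,952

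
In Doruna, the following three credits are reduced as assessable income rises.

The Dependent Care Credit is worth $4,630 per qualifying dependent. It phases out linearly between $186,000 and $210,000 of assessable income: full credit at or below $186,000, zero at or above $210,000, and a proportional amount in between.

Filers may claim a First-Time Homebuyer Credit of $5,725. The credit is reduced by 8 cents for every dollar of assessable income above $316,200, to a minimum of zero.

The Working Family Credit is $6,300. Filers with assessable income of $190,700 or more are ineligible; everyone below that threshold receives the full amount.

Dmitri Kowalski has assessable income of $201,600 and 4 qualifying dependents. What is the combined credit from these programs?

Dependent Care Credit: base = 4 × $4,630 = $18,520. $201,600 is $15,600 into a $24,000 phase-out range, leaving 8,400/24,000 of the credit: $18,520 × 8,400/24,000 = $6,482.
First-Time Homebuyer Credit: $201,600 is at or below the $316,200 threshold, so the full $5,725 applies.
Working Family Credit: $201,600 meets or exceeds the $190,700 cutoff, so the credit is $0.
Total: $6,482 + $5,725 + $0 = $12,207.

$12,207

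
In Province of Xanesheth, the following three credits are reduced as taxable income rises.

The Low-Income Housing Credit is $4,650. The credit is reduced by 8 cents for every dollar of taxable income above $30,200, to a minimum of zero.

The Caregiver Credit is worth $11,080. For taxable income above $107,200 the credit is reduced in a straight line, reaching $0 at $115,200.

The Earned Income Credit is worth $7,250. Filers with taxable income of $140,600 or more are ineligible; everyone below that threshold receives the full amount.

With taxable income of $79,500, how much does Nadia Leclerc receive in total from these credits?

Low-Income Housing Credit: 8% of the $49,300 excess over $30,200 is $3,944; credit = $4,650 − $3,944 = $706.
Caregiver Credit: $79,500 is at or below the $107,200 threshold, so the full $11,080 applies.
Earned Income Credit: $79,500 is below the $140,600 cutoff, so the full $7,250 applies.
Total: $706 + $11,080 + $7,250 = $19,036.

$19,036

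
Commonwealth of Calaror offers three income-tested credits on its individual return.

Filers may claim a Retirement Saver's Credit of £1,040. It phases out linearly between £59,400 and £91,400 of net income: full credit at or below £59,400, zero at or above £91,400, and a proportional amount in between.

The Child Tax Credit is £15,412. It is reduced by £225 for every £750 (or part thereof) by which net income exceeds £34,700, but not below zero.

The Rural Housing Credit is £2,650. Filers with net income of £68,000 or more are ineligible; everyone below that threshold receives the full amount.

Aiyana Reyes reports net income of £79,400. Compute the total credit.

£2,302

Retirement Saver's Credit: £79,400 is £20,000 into a £32,000 phase-out range, leaving 12,000/32,000 of the credit: £1,040 × 12,000/32,000 = £390.
Child Tax Credit: income exceeds £34,700 by £44,700, which is 60 full-or-partial £750 increments; reduction = 60 × £225 = £13,500, leaving £1,912.
Rural Housing Credit: £79,400 meets or exceeds the £68,000 cutoff, so the credit is £0.
Total: £390 + £1,912 + £0 = £2,302.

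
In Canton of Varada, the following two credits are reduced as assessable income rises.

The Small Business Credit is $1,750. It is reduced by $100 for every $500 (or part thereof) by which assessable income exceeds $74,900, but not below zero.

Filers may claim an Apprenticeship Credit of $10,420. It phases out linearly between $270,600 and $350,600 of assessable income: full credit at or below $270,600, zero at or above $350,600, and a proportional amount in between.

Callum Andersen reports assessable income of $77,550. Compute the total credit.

$11,570

Small Business Credit: income exceeds $74,900 by $2,650, which is 6 full-or-partial $500 increments; reduction = 6 × $100 = $600, leaving $1,150.
Apprenticeship Credit: $77,550 is at or below the $270,600 threshold, so the full $10,420 applies.
Total: $1,150 + $10,420 = $11,570.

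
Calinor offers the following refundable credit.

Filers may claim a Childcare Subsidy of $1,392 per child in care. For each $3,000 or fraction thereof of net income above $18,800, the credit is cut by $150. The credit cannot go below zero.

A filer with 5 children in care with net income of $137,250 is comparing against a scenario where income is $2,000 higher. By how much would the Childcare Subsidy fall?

$150

At $137,250 — base = 5 × $1,392 = $6,960. income exceeds $18,800 by $118,450, which is 40 full-or-partial $3,000 increments; reduction = 40 × $150 = $6,000, leaving $960.
At $139,250 — base = 5 × $1,392 = $6,960. income exceeds $18,800 by $120,450, which is 41 full-or-partial $3,000 increments; reduction = 41 × $150 = $6,150, leaving $810.
Lost: $960 − $810 = $150.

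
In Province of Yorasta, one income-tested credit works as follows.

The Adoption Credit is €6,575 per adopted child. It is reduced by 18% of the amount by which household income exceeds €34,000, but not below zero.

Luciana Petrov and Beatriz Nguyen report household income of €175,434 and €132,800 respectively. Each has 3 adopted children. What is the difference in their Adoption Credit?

Luciana (€175,434): Adoption Credit: base = 3 × €6,575 = €19,725. 18% of the €141,434 excess over €34,000 is €25,458.12 ≥ base, so the credit is €0.
Beatriz (€132,800): Adoption Credit: base = 3 × €6,575 = €19,725. 18% of the €98,800 excess over €34,000 is €17,784; credit = €19,725 − €17,784 = €1,941.
Difference: |€0 − €1,941| = €1,941.

€1,941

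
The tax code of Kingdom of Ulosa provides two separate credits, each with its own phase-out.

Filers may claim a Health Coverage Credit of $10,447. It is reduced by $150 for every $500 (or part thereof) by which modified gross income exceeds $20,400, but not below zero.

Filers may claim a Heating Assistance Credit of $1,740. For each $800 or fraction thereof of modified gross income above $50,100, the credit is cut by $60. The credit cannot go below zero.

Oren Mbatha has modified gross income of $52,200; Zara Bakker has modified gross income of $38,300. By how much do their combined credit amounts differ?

Oren ($52,200): Health Coverage Credit: income exceeds $20,400 by $31,800, which is 64 full-or-partial $500 increments; reduction = 64 × $150 = $9,600, leaving $847. Heating Assistance Credit: income exceeds $50,100 by $2,100, which is 3 full-or-partial $800 increments; reduction = 3 × $60 = $180, leaving $1,560. total $847 + $1,560 = $2,407
Zara ($38,300): Health Coverage Credit: income exceeds $20,400 by $17,900, which is 36 full-or-partial $500 increments; reduction = 36 × $150 = $5,400, leaving $5,047. Heating Assistance Credit: $38,300 is at or below the $50,100 threshold, so the full $1,740 applies. total $5,047 + $1,740 = $6,787
Difference: |$2,407 − $6,787| = $4,380.

$4,380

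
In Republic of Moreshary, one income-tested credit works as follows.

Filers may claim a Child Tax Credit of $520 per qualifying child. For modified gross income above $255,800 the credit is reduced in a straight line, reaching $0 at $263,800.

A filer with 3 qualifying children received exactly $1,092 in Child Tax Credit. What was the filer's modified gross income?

$258,200

Full credit = 3 × $520 = $1,560.
$1,092 is 1,092/1,560 of the full $1,560, so 468/1,560 of the $8,000 range has been used: income = $255,800 + $8,000 × 468/1,560 = $258,200.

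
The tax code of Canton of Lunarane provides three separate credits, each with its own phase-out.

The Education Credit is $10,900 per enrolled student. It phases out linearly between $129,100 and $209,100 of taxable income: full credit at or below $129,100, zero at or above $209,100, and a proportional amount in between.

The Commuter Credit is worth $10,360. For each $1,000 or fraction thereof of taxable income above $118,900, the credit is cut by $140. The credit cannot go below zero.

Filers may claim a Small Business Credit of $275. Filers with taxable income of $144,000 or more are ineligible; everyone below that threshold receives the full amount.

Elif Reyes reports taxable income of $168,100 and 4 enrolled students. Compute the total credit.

Education Credit: base = 4 × $10,900 = $43,600. $168,100 is $39,000 into a $80,000 phase-out range, leaving 41,000/80,000 of the credit: $43,600 × 41,000/80,000 = $22,345.
Commuter Credit: income exceeds $118,900 by $49,200, which is 50 full-or-partial $1,000 increments; reduction = 50 × $140 = $7,000, leaving $3,360.
Small Business Credit: $168,100 meets or exceeds the $144,000 cutoff, so the credit is $0.
Total: $22,345 + $3,360 + $0 = $25,705.

$25,705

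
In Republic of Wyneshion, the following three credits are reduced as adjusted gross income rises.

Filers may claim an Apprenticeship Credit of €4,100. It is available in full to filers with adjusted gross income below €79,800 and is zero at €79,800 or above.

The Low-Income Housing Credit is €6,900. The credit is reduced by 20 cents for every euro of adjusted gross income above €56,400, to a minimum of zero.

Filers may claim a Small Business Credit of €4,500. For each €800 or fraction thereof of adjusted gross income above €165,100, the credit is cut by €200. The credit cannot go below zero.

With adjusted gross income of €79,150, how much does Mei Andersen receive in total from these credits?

€10,950

Apprenticeship Credit: €79,150 is below the €79,800 cutoff, so the full €4,100 applies.
Low-Income Housing Credit: 20% of the €22,750 excess over €56,400 is €4,550; credit = €6,900 − €4,550 = €2,350.
Small Business Credit: €79,150 is at or below the €165,100 threshold, so the full €4,500 applies.
Total: €4,100 + €2,350 + €4,500 = €10,950.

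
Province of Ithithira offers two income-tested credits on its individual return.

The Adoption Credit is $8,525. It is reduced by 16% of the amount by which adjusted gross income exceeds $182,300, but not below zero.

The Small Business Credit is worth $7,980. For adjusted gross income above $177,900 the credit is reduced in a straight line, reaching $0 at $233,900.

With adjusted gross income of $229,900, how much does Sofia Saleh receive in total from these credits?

Adoption Credit: 16% of the $47,600 excess over $182,300 is $7,616; credit = $8,525 − $7,616 = $909.
Small Business Credit: $229,900 is $52,000 into a $56,000 phase-out range, leaving 4,000/56,000 of the credit: $7,980 × 4,000/56,000 = $570.
Total: $909 + $570 = $1,479.

$1,479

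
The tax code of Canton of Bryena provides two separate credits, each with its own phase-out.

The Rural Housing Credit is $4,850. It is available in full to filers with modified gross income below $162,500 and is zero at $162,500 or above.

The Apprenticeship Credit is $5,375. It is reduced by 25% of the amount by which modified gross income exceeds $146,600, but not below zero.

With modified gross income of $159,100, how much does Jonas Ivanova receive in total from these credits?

$7,100

Rural Housing Credit: $159,100 is below the $162,500 cutoff, so the full $4,850 applies.
Apprenticeship Credit: 25% of the $12,500 excess over $146,600 is $3,125; credit = $5,375 − $3,125 = $2,250.
Total: $4,850 + $2,250 = $7,100.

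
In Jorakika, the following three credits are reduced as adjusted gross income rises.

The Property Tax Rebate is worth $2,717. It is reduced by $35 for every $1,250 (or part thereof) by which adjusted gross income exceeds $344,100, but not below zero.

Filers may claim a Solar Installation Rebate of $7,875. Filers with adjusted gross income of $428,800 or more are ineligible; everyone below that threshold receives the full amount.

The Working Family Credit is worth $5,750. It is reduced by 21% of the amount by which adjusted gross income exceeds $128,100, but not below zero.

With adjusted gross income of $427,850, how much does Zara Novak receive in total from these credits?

$8,247

Property Tax Rebate: income exceeds $344,100 by $83,750, which is 67 full-or-partial $1,250 increments; reduction = 67 × $35 = $2,345, leaving $372.
Solar Installation Rebate: $427,850 is below the $428,800 cutoff, so the full $7,875 applies.
Working Family Credit: 21% of the $299,750 excess over $128,100 is $62,947.50 ≥ base, so the credit is $0.
Total: $372 + $7,875 + $0 = $8,247.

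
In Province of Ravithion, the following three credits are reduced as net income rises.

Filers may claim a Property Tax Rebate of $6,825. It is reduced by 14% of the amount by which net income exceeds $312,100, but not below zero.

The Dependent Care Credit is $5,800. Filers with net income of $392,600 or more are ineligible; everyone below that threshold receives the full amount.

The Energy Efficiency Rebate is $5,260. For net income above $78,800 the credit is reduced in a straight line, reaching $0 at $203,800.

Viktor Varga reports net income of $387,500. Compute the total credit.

Property Tax Rebate: 14% of the $75,400 excess over $312,100 is $10,556 ≥ base, so the credit is $0.
Dependent Care Credit: $387,500 is below the $392,600 cutoff, so the full $5,800 applies.
Energy Efficiency Rebate: $387,500 is at or above $203,800, so the credit is $0.
Total: $0 + $5,800 + $0 = $5,800.

$5,800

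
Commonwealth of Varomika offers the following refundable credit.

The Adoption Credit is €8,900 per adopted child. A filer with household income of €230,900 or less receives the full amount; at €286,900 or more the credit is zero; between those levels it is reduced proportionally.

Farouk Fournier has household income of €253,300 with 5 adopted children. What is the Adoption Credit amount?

€26,700

Adoption Credit: base = 5 × €8,900 = €44,500. €253,300 is €22,400 into a €56,000 phase-out range, leaving 33,600/56,000 of the credit: €44,500 × 33,600/56,000 = €26,700.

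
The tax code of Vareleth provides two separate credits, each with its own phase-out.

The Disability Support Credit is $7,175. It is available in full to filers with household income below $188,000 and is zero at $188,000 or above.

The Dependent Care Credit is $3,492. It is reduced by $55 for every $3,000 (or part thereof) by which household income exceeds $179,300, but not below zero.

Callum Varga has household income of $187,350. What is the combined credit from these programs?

$10,502

Disability Support Credit: $187,350 is below the $188,000 cutoff, so the full $7,175 applies.
Dependent Care Credit: income exceeds $179,300 by $8,050, which is 3 full-or-partial $3,000 increments; reduction = 3 × $55 = $165, leaving $3,327.
Total: $7,175 + $3,327 = $10,502.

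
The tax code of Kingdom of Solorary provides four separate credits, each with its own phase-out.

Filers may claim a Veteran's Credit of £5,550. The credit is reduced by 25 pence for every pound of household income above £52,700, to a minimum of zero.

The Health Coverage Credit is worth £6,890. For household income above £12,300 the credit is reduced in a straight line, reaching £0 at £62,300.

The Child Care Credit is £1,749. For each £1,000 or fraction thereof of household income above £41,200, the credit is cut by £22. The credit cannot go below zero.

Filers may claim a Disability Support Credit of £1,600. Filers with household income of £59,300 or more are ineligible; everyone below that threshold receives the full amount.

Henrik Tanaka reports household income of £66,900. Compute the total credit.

£3,177

Veteran's Credit: 25% of the £14,200 excess over £52,700 is £3,550; credit = £5,550 − £3,550 = £2,000.
Health Coverage Credit: £66,900 is at or above £62,300, so the credit is £0.
Child Care Credit: income exceeds £41,200 by £25,700, which is 26 full-or-partial £1,000 increments; reduction = 26 × £22 = £572, leaving £1,177.
Disability Support Credit: £66,900 meets or exceeds the £59,300 cutoff, so the credit is £0.
Total: £2,000 + £0 + £1,177 + £0 = £3,177.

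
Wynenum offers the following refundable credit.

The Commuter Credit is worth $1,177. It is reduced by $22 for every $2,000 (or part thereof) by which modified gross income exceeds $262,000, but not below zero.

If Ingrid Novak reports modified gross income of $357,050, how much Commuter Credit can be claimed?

Commuter Credit: income exceeds $262,000 by $95,050, which is 48 full-or-partial $2,000 increments; reduction = 48 × $22 = $1,056, leaving $121.

$121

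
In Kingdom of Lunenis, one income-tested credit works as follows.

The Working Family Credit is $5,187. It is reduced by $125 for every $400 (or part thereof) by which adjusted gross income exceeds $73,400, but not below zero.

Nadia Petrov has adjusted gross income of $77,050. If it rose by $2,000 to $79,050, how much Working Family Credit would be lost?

At $77,050 — income exceeds $73,400 by $3,650, which is 10 full-or-partial $400 increments; reduction = 10 × $125 = $1,250, leaving $3,937.
At $79,050 — income exceeds $73,400 by $5,650, which is 15 full-or-partial $400 increments; reduction = 15 × $125 = $1,875, leaving $3,312.
Lost: $3,937 − $3,312 = $625.

$625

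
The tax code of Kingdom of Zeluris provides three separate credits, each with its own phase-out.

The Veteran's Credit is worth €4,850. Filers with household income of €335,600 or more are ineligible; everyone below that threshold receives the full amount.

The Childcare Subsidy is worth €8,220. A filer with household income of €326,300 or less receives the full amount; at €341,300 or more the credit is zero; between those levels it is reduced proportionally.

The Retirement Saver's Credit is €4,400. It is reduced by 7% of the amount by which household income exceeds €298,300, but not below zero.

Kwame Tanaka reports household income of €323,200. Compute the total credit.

Veteran's Credit: €323,200 is below the €335,600 cutoff, so the full €4,850 applies.
Childcare Subsidy: €323,200 is at or below the €326,300 threshold, so the full €8,220 applies.
Retirement Saver's Credit: 7% of the €24,900 excess over €298,300 is €1,743; credit = €4,400 − €1,743 = €2,657.
Total: €4,850 + €8,220 + €2,657 = €15,727.

€15,727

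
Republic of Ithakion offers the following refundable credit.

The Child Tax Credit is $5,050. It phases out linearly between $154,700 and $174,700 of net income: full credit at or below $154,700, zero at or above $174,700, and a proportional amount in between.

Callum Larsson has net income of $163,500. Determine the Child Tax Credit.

Child Tax Credit: $163,500 is $8,800 into a $20,000 phase-out range, leaving 11,200/20,000 of the credit: $5,050 × 11,200/20,000 = $2,828.

$2,828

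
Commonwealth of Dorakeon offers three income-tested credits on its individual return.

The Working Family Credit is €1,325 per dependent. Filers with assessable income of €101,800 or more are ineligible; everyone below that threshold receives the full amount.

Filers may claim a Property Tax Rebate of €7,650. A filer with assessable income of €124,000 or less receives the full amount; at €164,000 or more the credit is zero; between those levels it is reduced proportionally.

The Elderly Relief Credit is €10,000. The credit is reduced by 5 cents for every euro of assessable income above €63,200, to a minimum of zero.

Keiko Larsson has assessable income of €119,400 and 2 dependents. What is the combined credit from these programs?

Working Family Credit: base = 2 × €1,325 = €2,650. €119,400 meets or exceeds the €101,800 cutoff, so the credit is €0.
Property Tax Rebate: €119,400 is at or below the €124,000 threshold, so the full €7,650 applies.
Elderly Relief Credit: 5% of the €56,200 excess over €63,200 is €2,810; credit = €10,000 − €2,810 = €7,190.
Total: €0 + €7,650 + €7,190 = €14,840.

€14,840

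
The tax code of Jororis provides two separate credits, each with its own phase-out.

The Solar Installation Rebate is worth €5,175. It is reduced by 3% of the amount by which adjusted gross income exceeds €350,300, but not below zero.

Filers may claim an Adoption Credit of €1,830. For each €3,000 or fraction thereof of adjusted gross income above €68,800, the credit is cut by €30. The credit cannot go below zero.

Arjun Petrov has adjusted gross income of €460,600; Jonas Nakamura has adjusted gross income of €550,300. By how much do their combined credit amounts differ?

Arjun (€460,600): Solar Installation Rebate: 3% of the €110,300 excess over €350,300 is €3,309; credit = €5,175 − €3,309 = €1,866. Adoption Credit: income exceeds €68,800 by €391,800 → 131 increments × €30 = €3,930 ≥ base, so the credit is €0. total €1,866 + €0 = €1,866
Jonas (€550,300): Solar Installation Rebate: 3% of the €200,000 excess over €350,300 is €6,000 ≥ base, so the credit is €0. Adoption Credit: income exceeds €68,800 by €481,500 → 161 increments × €30 = €4,830 ≥ base, so the credit is €0. total €0 + €0 = €0
Difference: |€1,866 − €0| = €1,866.

€1,866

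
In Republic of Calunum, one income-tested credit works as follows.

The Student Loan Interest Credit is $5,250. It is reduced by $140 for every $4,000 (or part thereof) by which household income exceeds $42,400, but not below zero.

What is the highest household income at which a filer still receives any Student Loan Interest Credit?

After 37 increments the reduction is 37 × $140 = $5,180, leaving $70; one more increment wipes it out. Increment 37 ends at excess 37 × $4,000 = $148,000, so the highest qualifying income is $42,400 + $148,000 = $190,400.

$190,400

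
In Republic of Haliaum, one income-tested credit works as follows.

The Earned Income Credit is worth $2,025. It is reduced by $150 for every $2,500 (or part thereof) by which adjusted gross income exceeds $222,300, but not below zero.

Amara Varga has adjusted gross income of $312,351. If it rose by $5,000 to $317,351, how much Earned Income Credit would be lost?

$0

At $312,351 — income exceeds $222,300 by $90,051 → 37 increments × $150 = $5,550 ≥ base, so the credit is $0.
At $317,351 — income exceeds $222,300 by $95,051 → 39 increments × $150 = $5,850 ≥ base, so the credit is $0.
Lost: $0 − $0 = $0.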